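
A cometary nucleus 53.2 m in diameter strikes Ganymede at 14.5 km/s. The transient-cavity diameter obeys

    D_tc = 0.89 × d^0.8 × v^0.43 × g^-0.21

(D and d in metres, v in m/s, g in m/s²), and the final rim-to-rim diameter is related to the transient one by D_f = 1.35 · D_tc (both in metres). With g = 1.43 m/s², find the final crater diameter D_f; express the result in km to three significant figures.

D_f ≈ 1.65 km

v = 14500 m/s.
d^0.8 = 53.2^0.8 = 24.03
v^0.43 = 14500^0.43 = 61.57
g^-0.21 = 1.43^-0.21 = 0.9276
D_tc = 0.89 × 24.03 × 61.57 × 0.9276 = 1221 m
D_f = 1.35 × 1221 = 1648 m
     = 1.648 km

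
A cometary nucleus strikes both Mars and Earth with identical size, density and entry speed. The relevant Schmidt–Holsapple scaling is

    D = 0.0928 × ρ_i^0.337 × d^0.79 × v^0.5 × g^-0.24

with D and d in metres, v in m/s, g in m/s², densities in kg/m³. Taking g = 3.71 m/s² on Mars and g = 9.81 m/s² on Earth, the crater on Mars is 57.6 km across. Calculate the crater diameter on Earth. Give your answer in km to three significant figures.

D ≈ 45.6 km

All impactor-dependent factors cancel in the ratio, leaving D_Earth/D_Mars = (g_Earth/g_Mars)^-0.24.
(9.81/3.71)^-0.24 = 2.644^-0.24 = 0.7919
D_Earth = 0.7919 × 57.6 km = 45.6 km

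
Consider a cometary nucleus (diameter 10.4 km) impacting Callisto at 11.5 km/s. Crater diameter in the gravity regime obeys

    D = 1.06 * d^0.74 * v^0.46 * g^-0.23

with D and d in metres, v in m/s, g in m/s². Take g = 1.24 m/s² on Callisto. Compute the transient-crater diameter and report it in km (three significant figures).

D ≈ 69.9 km

In SI units: d = 10400 m, v = 11500 m/s.
d^0.74 = 10400^0.74 = 938.9
v^0.46 = 11500^0.46 = 73.78
g^-0.23 = 1.24^-0.23 = 0.9517
D = 1.06 × 938.9 × 73.78 × 0.9517 = 69882 m
   = 69.88 km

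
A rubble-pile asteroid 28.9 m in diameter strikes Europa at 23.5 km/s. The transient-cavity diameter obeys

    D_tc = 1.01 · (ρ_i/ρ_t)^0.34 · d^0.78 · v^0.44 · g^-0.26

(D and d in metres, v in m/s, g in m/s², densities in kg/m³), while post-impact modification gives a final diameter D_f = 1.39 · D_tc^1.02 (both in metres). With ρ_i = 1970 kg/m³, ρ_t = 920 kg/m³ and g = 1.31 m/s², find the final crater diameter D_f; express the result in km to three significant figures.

v = 23500 m/s.
(ρ_i/ρ_t)^0.34 = (1970/920)^0.34 = 1.295
d^0.78 = 28.9^0.78 = 13.79
v^0.44 = 23500^0.44 = 83.80
g^-0.26 = 1.31^-0.26 = 0.9322
D_tc = 1.01 × 1.295 × 13.79 × 83.80 × 0.9322 = 1409 m
D_f = 1.39 × (1409)^1.02 = 2264 m
     = 2.264 km

D_f ≈ 2.26 km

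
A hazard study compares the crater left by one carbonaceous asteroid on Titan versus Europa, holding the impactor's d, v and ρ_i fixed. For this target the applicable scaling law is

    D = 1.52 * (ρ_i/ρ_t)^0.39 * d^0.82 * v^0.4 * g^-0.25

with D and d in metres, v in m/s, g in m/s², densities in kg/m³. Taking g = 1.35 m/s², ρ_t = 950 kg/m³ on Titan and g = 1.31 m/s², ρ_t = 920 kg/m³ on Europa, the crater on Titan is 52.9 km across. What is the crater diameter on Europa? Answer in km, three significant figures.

The impactor-only factors (d, v, ρ_i) cancel in the ratio, leaving D_Europa/D_Titan = (g_Europa/g_Titan)^-0.25 · (ρ_t,Titan/ρ_t,Europa)^0.39.
(1.31/1.35)^-0.25 = 0.9704^-0.25 = 1.008
(950/920)^0.39 = 1.033^0.39 = 1.013
Ratio = 1.008 × 1.013 = 1.021
D_Europa = 1.021 × 52.9 km = 54.0 km

D ≈ 54.0 km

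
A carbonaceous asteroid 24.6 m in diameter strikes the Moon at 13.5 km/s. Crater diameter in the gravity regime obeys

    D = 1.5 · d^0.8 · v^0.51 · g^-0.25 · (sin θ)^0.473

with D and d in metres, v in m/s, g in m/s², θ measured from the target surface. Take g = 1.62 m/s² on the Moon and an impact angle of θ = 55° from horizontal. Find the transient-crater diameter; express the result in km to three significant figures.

In SI units: v = 13500 m/s.
d^0.8 = 24.6^0.8 = 12.96
v^0.51 = 13500^0.51 = 127.8
g^-0.25 = 1.62^-0.25 = 0.8864
(sin 55°)^0.473 = 0.8192^0.473 = 0.9100
D = 1.5 × 12.96 × 127.8 × 0.8864 × 0.9100 = 2004 m
   = 2.004 km

D ≈ 2.00 km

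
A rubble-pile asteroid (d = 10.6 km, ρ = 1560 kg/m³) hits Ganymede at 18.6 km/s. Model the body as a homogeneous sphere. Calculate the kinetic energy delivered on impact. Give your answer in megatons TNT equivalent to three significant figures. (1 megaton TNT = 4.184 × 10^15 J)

E ≈ 4.02 × 10^7 Mt TNT

d = 10600 m; v = 18600 m/s.
Mass m = (π/6) ρ d³ = (π/6) × 1560 × (10600)³ = 9.728 × 10^14 kg
E = ½ m v² = 0.5 × 9.728 × 10^14 × (18600)² = 1.683 × 10^23 J
   = 1.683 × 10^23 / 4.184×10^15 = 4.022 × 10^7 Mt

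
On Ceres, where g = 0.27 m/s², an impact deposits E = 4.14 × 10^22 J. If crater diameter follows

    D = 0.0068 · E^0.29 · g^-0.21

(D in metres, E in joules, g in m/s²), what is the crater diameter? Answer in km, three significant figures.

D ≈ 32.4 km

E^0.29 = (4.14 × 10^22)^0.29 = 3.622 × 10^6
g^-0.21 = 0.27^-0.21 = 1.316
D = 0.0068 × 3.622 × 10^6 × 1.316 = 32413 m
   = 32.41 km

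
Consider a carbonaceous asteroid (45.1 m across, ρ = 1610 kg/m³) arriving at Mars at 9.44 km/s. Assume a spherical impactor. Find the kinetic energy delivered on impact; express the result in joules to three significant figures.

E ≈ 3.45 × 10^15 J

v = 9440 m/s.
Mass m = (π/6) ρ d³ = (π/6) × 1610 × (45.1)³ = 7.733 × 10^7 kg
E = ½ m v² = 0.5 × 7.733 × 10^7 × (9440)² = 3.446 × 10^15 J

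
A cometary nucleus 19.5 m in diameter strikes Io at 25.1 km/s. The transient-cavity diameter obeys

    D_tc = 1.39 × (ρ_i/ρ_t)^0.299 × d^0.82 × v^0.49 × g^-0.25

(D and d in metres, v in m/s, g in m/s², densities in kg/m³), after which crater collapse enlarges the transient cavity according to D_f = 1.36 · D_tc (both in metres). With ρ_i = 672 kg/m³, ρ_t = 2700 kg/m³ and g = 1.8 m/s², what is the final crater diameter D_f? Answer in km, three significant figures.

v = 25100 m/s.
(ρ_i/ρ_t)^0.299 = (672/2700)^0.299 = 0.6598
d^0.82 = 19.5^0.82 = 11.42
v^0.49 = 25100^0.49 = 143.2
g^-0.25 = 1.8^-0.25 = 0.8633
D_tc = 1.39 × 0.6598 × 11.42 × 143.2 × 0.8633 = 1295 m
D_f = 1.36 × 1295 = 1761 m
     = 1.761 km

D_f ≈ 1.76 km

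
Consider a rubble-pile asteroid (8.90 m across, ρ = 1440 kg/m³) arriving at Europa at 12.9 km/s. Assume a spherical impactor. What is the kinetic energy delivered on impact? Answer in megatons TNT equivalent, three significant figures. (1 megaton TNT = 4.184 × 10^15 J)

E ≈ 0.0106 Mt TNT

v = 12900 m/s.
Mass m = (π/6) ρ d³ = (π/6) × 1440 × (8.9)³ = 5.315 × 10^5 kg
E = ½ m v² = 0.5 × 5.315 × 10^5 × (12900)² = 4.422 × 10^13 J
   = 4.422 × 10^13 / 4.184×10^15 = 0.01057 Mt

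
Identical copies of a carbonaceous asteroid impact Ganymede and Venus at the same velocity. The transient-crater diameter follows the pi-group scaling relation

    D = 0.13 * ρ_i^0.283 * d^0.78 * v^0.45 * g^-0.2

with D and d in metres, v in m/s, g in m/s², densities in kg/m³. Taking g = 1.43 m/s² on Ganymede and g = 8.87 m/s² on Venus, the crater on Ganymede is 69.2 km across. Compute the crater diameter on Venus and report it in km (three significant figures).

All impactor-dependent factors cancel in the ratio, leaving D_Venus/D_Ganymede = (g_Venus/g_Ganymede)^-0.2.
(8.87/1.43)^-0.2 = 6.203^-0.2 = 0.6942
D_Venus = 0.6942 × 69.2 km = 48.0 km

D ≈ 48.0 km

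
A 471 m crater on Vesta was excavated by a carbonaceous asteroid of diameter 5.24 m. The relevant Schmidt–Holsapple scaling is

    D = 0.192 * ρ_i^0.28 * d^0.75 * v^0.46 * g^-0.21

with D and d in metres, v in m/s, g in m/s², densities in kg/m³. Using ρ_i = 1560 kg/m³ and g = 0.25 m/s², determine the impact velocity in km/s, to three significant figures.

v ≈ 9.50 km/s

Rearranging for v: v = [D / (0.192 · 1560^0.28 · 5.24^0.75 · 0.25^-0.21)]^(1/0.46).
1560^0.28 = 7.836
5.24^0.75 = 3.463
0.25^-0.21 = 1.338
Denominator = 0.192 × 7.836 × 3.463 × 1.338 = 6.971
D / 6.971 = 471 / 6.971 = 67.57
v = 67.57^(1/0.46) = 67.57^2.1739 = 9500 m/s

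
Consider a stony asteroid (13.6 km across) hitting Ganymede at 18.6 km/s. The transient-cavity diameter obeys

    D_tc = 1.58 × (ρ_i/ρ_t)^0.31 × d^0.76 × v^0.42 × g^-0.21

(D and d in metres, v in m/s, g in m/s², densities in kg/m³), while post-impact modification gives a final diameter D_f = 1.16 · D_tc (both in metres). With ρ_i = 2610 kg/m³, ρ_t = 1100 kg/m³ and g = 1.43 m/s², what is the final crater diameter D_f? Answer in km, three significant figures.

In SI: d = 13600 m, v = 18600 m/s.
(ρ_i/ρ_t)^0.31 = (2610/1100)^0.31 = 1.307
d^0.76 = 13600^0.76 = 1385
v^0.42 = 18600^0.42 = 62.11
g^-0.21 = 1.43^-0.21 = 0.9276
D_tc = 1.58 × 1.307 × 1385 × 62.11 × 0.9276 = 1.648 × 10^5 m
D_f = 1.16 × 1.648 × 10^5 = 1.912 × 10^5 m
     = 191.2 km

D_f ≈ 191 km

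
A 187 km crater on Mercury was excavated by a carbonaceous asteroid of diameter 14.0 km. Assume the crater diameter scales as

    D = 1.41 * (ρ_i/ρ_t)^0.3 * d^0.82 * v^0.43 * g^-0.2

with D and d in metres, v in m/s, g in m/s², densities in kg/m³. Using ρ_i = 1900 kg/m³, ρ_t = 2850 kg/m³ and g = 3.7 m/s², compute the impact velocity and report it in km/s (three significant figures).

v ≈ 24.8 km/s

Rearranging for v: v = [D / (1.41 · (1900/2850)^0.3 · 14000^0.82 · 3.7^-0.2)]^(1/0.43).
D = 187000 m.
(1900/2850)^0.3 = 0.8855
14000^0.82 = 2511
3.7^-0.2 = 0.7698
Denominator = 1.41 × 0.8855 × 2511 × 0.7698 = 2413
D / 2413 = 187000 / 2413 = 77.50
v = 77.50^(1/0.43) = 77.50^2.3256 = 24761 m/s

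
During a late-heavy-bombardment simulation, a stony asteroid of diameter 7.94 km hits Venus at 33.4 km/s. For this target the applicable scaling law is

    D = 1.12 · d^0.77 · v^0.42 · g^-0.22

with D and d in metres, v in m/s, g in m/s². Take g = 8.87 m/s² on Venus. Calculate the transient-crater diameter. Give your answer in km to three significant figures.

D ≈ 55.4 km

In SI units: d = 7940 m, v = 33400 m/s.
d^0.77 = 7940^0.77 = 1007
v^0.42 = 33400^0.42 = 79.43
g^-0.22 = 8.87^-0.22 = 0.6187
D = 1.12 × 1007 × 79.43 × 0.6187 = 55426 m
   = 55.43 km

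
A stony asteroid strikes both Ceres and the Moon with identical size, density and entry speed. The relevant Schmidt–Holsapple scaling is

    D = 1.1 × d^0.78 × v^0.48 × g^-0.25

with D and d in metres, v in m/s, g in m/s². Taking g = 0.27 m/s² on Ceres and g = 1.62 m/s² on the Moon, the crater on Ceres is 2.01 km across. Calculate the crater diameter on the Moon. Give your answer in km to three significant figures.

All impactor-dependent factors cancel in the ratio, leaving D_Moon/D_Ceres = (g_Moon/g_Ceres)^-0.25.
(1.62/0.27)^-0.25 = 6.000^-0.25 = 0.6389
D_Moon = 0.6389 × 2.01 km = 1.28 km

D ≈ 1.28 km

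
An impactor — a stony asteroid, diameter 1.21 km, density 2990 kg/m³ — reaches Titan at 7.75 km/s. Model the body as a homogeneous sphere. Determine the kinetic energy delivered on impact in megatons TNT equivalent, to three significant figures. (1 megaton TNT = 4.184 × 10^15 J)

E ≈ 19900 Mt TNT

d = 1210 m; v = 7750 m/s.
Mass m = (π/6) ρ d³ = (π/6) × 2990 × (1210)³ = 2.773 × 10^12 kg
E = ½ m v² = 0.5 × 2.773 × 10^12 × (7750)² = 8.328 × 10^19 J
   = 8.328 × 10^19 / 4.184×10^15 = 19904 Mt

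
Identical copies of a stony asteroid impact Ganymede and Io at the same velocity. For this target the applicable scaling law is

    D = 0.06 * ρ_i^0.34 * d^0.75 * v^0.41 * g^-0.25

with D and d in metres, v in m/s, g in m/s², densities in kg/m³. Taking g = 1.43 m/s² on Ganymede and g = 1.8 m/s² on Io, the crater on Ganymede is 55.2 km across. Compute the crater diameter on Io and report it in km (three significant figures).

D ≈ 52.1 km

All impactor-dependent factors cancel in the ratio, leaving D_Io/D_Ganymede = (g_Io/g_Ganymede)^-0.25.
(1.8/1.43)^-0.25 = 1.259^-0.25 = 0.9440
D_Io = 0.9440 × 55.2 km = 52.1 km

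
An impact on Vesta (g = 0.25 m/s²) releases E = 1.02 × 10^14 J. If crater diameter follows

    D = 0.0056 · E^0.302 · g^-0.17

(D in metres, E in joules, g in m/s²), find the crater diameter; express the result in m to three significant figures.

D ≈ 121 m

E^0.302 = (1.02 × 10^14)^0.302 = 1.701 × 10^4
g^-0.17 = 0.25^-0.17 = 1.266
D = 0.0056 × 1.701 × 10^4 × 1.266 = 120.6 m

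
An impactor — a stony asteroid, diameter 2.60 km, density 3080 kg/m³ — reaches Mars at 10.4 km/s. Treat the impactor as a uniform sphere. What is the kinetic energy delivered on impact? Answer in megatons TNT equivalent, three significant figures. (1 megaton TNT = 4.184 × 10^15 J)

E ≈ 3.66 × 10^5 Mt TNT

d = 2600 m; v = 10400 m/s.
Mass m = (π/6) ρ d³ = (π/6) × 3080 × (2600)³ = 2.834 × 10^13 kg
E = ½ m v² = 0.5 × 2.834 × 10^13 × (10400)² = 1.533 × 10^21 J
   = 1.533 × 10^21 / 4.184×10^15 = 3.664 × 10^5 Mt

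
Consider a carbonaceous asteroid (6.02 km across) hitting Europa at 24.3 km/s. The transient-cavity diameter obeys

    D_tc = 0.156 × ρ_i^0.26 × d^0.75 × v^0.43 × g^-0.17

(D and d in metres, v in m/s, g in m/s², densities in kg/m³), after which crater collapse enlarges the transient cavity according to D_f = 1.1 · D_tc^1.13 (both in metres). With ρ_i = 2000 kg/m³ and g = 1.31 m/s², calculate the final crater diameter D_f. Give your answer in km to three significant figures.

In SI: d = 6020 m, v = 24300 m/s.
ρ_i^0.26 = 2000^0.26 = 7.216
d^0.75 = 6020^0.75 = 683.4
v^0.43 = 24300^0.43 = 76.88
g^-0.17 = 1.31^-0.17 = 0.9551
D_tc = 0.156 × 7.216 × 683.4 × 76.88 × 0.9551 = 56490 m
D_f = 1.1 × (56490)^1.13 = 2.577 × 10^5 m
     = 257.7 km

D_f ≈ 258 km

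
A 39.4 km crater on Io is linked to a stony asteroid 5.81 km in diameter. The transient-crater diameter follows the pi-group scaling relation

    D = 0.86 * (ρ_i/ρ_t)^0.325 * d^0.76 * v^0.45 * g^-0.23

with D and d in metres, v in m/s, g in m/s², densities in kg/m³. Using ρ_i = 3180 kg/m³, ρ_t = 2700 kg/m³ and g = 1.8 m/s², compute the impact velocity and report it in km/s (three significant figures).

v ≈ 12.0 km/s

Rearranging for v: v = [D / (0.86 · (3180/2700)^0.325 · 5810^0.76 · 1.8^-0.23)]^(1/0.45).
D = 39400 m.
(3180/2700)^0.325 = 1.055
5810^0.76 = 725.7
1.8^-0.23 = 0.8735
Denominator = 0.86 × 1.055 × 725.7 × 0.8735 = 575.1
D / 575.1 = 39400 / 575.1 = 68.51
v = 68.51^(1/0.45) = 68.51^2.2222 = 12006 m/s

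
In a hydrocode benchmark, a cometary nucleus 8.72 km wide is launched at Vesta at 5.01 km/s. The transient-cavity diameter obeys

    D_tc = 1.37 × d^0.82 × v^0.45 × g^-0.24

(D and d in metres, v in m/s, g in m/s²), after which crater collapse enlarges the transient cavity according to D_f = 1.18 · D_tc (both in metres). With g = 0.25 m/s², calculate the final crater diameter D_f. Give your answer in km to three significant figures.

D_f ≈ 178 km

In SI: d = 8720 m, v = 5010 m/s.
d^0.82 = 8720^0.82 = 1703
v^0.45 = 5010^0.45 = 46.23
g^-0.24 = 0.25^-0.24 = 1.395
D_tc = 1.37 × 1703 × 46.23 × 1.395 = 1.505 × 10^5 m
D_f = 1.18 × 1.505 × 10^5 = 1.776 × 10^5 m
     = 177.6 km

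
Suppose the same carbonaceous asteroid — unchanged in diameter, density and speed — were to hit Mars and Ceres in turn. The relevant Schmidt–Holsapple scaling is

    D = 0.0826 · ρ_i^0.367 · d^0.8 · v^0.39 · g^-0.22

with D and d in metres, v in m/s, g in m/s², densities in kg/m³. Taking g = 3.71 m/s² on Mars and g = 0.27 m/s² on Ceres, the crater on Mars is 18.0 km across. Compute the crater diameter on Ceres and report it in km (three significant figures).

All impactor-dependent factors cancel in the ratio, leaving D_Ceres/D_Mars = (g_Ceres/g_Mars)^-0.22.
(0.27/3.71)^-0.22 = 0.07278^-0.22 = 1.780
D_Ceres = 1.780 × 18.0 km = 32.0 km

D ≈ 32.0 km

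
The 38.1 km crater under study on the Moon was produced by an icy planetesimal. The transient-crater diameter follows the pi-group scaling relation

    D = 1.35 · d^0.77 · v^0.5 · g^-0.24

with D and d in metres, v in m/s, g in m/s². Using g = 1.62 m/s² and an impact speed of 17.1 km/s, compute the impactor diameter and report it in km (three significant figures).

d ≈ 1.25 km

Rearranging for d: d = [D / (1.35 · 17100^0.5 · 1.62^-0.24)]^(1/0.77).
D = 38100 m.
17100^0.5 = 130.8
1.62^-0.24 = 0.8907
Denominator = 1.35 × 130.8 × 0.8907 = 157.3
D / 157.3 = 38100 / 157.3 = 242.2
d = 242.2^(1/0.77) = 242.2^1.2987 = 1248 m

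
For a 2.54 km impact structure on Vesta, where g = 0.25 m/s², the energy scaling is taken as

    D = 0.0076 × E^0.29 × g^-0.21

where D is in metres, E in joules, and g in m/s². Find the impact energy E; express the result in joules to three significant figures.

E ≈ 4.10 × 10^18 J

Rearranging: E = [D / (0.0076 · g^-0.21)]^(1/0.29).
D = 2540 m.
g^-0.21 = 0.25^-0.21 = 1.338
D / (0.0076 × 1.338) = 2540 / (0.01017) = 2.498 × 10^5
E = (2.498 × 10^5)^3.4483 = 4.097 × 10^18 J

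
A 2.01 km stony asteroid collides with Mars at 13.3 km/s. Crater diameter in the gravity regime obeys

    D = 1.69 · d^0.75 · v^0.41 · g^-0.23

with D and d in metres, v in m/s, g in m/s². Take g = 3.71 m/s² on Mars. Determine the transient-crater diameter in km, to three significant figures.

D ≈ 18.4 km

In SI units: d = 2010 m, v = 13300 m/s.
d^0.75 = 2010^0.75 = 300.2
v^0.41 = 13300^0.41 = 49.07
g^-0.23 = 3.71^-0.23 = 0.7397
D = 1.69 × 300.2 × 49.07 × 0.7397 = 18415 m
   = 18.41 km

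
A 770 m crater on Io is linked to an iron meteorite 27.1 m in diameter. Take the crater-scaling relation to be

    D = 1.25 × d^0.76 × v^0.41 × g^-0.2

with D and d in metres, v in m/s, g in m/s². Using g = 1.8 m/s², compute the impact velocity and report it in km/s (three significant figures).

v ≈ 18.7 km/s

Rearranging for v: v = [D / (1.25 · 27.1^0.76 · 1.8^-0.2)]^(1/0.41).
27.1^0.76 = 12.28
1.8^-0.2 = 0.8891
Denominator = 1.25 × 12.28 × 0.8891 = 13.65
D / 13.65 = 770 / 13.65 = 56.41
v = 56.41^(1/0.41) = 56.41^2.439 = 18688 m/s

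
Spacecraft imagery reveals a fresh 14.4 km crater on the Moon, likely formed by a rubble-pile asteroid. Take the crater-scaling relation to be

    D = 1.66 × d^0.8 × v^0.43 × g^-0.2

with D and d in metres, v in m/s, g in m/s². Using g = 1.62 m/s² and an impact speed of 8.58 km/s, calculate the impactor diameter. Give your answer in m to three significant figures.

d ≈ 726 m

Rearranging for d: d = [D / (1.66 · 8580^0.43 · 1.62^-0.2)]^(1/0.8).
D = 14400 m.
8580^0.43 = 49.14
1.62^-0.2 = 0.9080
Denominator = 1.66 × 49.14 × 0.9080 = 74.07
D / 74.07 = 14400 / 74.07 = 194.4
d = 194.4^(1/0.8) = 194.4^1.25 = 725.9 m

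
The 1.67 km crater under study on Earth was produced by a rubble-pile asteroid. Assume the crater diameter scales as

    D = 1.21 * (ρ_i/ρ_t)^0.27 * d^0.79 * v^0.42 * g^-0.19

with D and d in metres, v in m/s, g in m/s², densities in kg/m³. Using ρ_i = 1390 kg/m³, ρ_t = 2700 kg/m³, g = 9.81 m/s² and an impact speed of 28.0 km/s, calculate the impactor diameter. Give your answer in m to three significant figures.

Rearranging for d: d = [D / (1.21 · (1390/2700)^0.27 · 28000^0.42 · 9.81^-0.19)]^(1/0.79).
D = 1670 m.
(1390/2700)^0.27 = 0.8359
28000^0.42 = 73.76
9.81^-0.19 = 0.6480
Denominator = 1.21 × 0.8359 × 73.76 × 0.6480 = 48.34
D / 48.34 = 1670 / 48.34 = 34.55
d = 34.55^(1/0.79) = 34.55^1.2658 = 88.59 m

d ≈ 88.6 m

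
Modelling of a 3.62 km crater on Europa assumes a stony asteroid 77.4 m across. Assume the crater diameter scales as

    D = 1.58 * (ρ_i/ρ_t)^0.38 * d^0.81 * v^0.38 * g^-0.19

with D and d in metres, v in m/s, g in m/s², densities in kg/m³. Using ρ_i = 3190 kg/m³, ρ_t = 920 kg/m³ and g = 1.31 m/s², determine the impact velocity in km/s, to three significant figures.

Rearranging for v: v = [D / (1.58 · (3190/920)^0.38 · 77.4^0.81 · 1.31^-0.19)]^(1/0.38).
D = 3620 m.
(3190/920)^0.38 = 1.604
77.4^0.81 = 33.88
1.31^-0.19 = 0.9500
Denominator = 1.58 × 1.604 × 33.88 × 0.9500 = 81.57
D / 81.57 = 3620 / 81.57 = 44.38
v = 44.38^(1/0.38) = 44.38^2.6316 = 21614 m/s

v ≈ 21.6 km/s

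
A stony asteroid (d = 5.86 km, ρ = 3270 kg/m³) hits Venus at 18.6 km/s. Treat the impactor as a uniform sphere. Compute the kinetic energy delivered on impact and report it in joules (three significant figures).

E ≈ 5.96 × 10^22 J

d = 5860 m; v = 18600 m/s.
Mass m = (π/6) ρ d³ = (π/6) × 3270 × (5860)³ = 3.445 × 10^14 kg
E = ½ m v² = 0.5 × 3.445 × 10^14 × (18600)² = 5.959 × 10^22 J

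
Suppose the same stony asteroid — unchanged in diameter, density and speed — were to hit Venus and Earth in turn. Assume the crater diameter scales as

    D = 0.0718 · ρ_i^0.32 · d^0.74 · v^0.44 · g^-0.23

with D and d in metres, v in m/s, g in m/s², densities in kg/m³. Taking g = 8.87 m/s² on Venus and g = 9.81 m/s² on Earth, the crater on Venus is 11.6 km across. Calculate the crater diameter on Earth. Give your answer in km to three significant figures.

D ≈ 11.3 km

All impactor-dependent factors cancel in the ratio, leaving D_Earth/D_Venus = (g_Earth/g_Venus)^-0.23.
(9.81/8.87)^-0.23 = 1.106^-0.23 = 0.9771
D_Earth = 0.9771 × 11.6 km = 11.3 km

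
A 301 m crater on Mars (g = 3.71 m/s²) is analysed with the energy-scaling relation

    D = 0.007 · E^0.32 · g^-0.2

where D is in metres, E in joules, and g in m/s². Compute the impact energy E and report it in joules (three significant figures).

Rearranging: E = [D / (0.007 · g^-0.2)]^(1/0.32).
g^-0.2 = 3.71^-0.2 = 0.7694
D / (0.007 × 0.7694) = 301 / (5.386 × 10^-3) = 5.589 × 10^4
E = (5.589 × 10^4)^3.125 = 6.846 × 10^14 J

E ≈ 6.85 × 10^14 J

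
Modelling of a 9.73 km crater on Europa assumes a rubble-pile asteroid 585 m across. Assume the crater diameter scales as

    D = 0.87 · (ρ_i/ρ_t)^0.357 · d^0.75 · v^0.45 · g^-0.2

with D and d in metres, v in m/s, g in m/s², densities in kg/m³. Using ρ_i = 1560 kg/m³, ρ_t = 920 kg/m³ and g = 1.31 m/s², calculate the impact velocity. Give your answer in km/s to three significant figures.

Rearranging for v: v = [D / (0.87 · (1560/920)^0.357 · 585^0.75 · 1.31^-0.2)]^(1/0.45).
D = 9730 m.
(1560/920)^0.357 = 1.207
585^0.75 = 119.0
1.31^-0.2 = 0.9474
Denominator = 0.87 × 1.207 × 119.0 × 0.9474 = 118.4
D / 118.4 = 9730 / 118.4 = 82.18
v = 82.18^(1/0.45) = 82.18^2.2222 = 17988 m/s

v ≈ 18.0 km/s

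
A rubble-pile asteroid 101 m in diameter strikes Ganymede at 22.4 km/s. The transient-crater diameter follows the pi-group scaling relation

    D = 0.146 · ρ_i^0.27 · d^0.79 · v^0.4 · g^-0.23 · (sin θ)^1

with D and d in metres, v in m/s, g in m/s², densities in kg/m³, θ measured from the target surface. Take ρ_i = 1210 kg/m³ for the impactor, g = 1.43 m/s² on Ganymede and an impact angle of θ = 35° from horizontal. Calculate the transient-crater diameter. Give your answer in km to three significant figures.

In SI units: v = 22400 m/s.
ρ_i^0.27 = 1210^0.27 = 6.798
d^0.79 = 101^0.79 = 38.32
v^0.4 = 22400^0.4 = 54.97
g^-0.23 = 1.43^-0.23 = 0.9210
(sin 35°)^1 = 0.5736^1 = 0.5736
D = 0.146 × 6.798 × 38.32 × 54.97 × 0.9210 × 0.5736 = 1104 m
   = 1.104 km

D ≈ 1.10 km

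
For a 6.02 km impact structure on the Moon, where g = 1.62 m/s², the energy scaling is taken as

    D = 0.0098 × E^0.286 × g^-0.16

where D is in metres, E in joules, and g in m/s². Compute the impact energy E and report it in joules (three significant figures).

E ≈ 2.27 × 10^20 J

Rearranging: E = [D / (0.0098 · g^-0.16)]^(1/0.286).
D = 6020 m.
g^-0.16 = 1.62^-0.16 = 0.9257
D / (0.0098 × 0.9257) = 6020 / (9.072 × 10^-3) = 6.636 × 10^5
E = (6.636 × 10^5)^3.4965 = 2.271 × 10^20 J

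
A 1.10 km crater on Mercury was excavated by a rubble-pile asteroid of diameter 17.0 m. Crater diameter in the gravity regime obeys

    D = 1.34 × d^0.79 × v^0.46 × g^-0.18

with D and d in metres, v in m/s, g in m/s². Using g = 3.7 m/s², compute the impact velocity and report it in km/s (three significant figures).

Rearranging for v: v = [D / (1.34 · 17^0.79 · 3.7^-0.18)]^(1/0.46).
D = 1100 m.
17^0.79 = 9.377
3.7^-0.18 = 0.7902
Denominator = 1.34 × 9.377 × 0.7902 = 9.929
D / 9.929 = 1100 / 9.929 = 110.8
v = 110.8^(1/0.46) = 110.8^2.1739 = 27837 m/s

v ≈ 27.8 km/s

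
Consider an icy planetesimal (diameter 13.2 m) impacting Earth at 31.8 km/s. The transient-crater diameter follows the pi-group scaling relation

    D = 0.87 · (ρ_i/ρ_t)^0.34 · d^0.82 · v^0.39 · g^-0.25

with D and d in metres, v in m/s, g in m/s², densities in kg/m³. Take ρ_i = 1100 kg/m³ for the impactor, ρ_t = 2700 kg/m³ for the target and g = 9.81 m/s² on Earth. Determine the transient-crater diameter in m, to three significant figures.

In SI units: v = 31800 m/s.
(ρ_i/ρ_t)^0.34 = (1100/2700)^0.34 = 0.7369
d^0.82 = 13.2^0.82 = 8.296
v^0.39 = 31800^0.39 = 57.01
g^-0.25 = 9.81^-0.25 = 0.5650
D = 0.87 × 0.7369 × 8.296 × 57.01 × 0.5650 = 171.3 m

D ≈ 171 m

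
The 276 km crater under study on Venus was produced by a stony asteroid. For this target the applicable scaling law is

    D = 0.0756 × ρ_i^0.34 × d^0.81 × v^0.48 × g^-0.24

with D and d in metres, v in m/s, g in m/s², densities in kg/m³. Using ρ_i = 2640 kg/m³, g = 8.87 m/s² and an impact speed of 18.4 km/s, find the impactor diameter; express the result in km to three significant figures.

d ≈ 26.2 km

Rearranging for d: d = [D / (0.0756 · 2640^0.34 · 18400^0.48 · 8.87^-0.24)]^(1/0.81).
D = 276000 m.
2640^0.34 = 14.57
18400^0.48 = 111.5
8.87^-0.24 = 0.5922
Denominator = 0.0756 × 14.57 × 111.5 × 0.5922 = 72.73
D / 72.73 = 276000 / 72.73 = 3795
d = 3795^(1/0.81) = 3795^1.2346 = 26236 m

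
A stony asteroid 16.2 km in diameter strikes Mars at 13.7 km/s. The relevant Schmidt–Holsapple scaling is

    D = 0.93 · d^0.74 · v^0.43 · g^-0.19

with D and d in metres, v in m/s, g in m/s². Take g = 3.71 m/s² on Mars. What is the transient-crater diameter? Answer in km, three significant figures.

In SI units: d = 16200 m, v = 13700 m/s.
d^0.74 = 16200^0.74 = 1303
v^0.43 = 13700^0.43 = 60.09
g^-0.19 = 3.71^-0.19 = 0.7795
D = 0.93 × 1303 × 60.09 × 0.7795 = 56760 m
   = 56.76 km

D ≈ 56.8 km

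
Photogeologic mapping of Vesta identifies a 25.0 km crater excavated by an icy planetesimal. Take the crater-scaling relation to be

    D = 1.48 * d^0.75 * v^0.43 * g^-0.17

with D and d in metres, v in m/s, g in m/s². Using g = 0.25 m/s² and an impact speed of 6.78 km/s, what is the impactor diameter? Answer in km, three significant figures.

d ≈ 2.01 km

Rearranging for d: d = [D / (1.48 · 6780^0.43 · 0.25^-0.17)]^(1/0.75).
D = 25000 m.
6780^0.43 = 44.40
0.25^-0.17 = 1.266
Denominator = 1.48 × 44.40 × 1.266 = 83.19
D / 83.19 = 25000 / 83.19 = 300.5
d = 300.5^(1/0.75) = 300.5^1.3333 = 2012 m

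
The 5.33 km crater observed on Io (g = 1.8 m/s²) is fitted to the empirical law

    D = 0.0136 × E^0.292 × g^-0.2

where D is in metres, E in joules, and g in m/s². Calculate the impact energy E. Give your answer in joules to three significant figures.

E ≈ 2.14 × 10^19 J

Rearranging: E = [D / (0.0136 · g^-0.2)]^(1/0.292).
D = 5330 m.
g^-0.2 = 1.8^-0.2 = 0.8891
D / (0.0136 × 0.8891) = 5330 / (0.01209) = 4.409 × 10^5
E = (4.409 × 10^5)^3.4247 = 2.139 × 10^19 J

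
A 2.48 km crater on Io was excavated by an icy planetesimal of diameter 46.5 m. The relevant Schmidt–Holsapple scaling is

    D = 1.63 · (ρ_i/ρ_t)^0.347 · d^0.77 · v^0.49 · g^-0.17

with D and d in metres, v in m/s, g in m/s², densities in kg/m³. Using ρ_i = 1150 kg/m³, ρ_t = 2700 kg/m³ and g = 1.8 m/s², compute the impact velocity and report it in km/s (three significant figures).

Rearranging for v: v = [D / (1.63 · (1150/2700)^0.347 · 46.5^0.77 · 1.8^-0.17)]^(1/0.49).
D = 2480 m.
(1150/2700)^0.347 = 0.7437
46.5^0.77 = 19.23
1.8^-0.17 = 0.9049
Denominator = 1.63 × 0.7437 × 19.23 × 0.9049 = 21.09
D / 21.09 = 2480 / 21.09 = 117.6
v = 117.6^(1/0.49) = 117.6^2.0408 = 16799 m/s

v ≈ 16.8 km/s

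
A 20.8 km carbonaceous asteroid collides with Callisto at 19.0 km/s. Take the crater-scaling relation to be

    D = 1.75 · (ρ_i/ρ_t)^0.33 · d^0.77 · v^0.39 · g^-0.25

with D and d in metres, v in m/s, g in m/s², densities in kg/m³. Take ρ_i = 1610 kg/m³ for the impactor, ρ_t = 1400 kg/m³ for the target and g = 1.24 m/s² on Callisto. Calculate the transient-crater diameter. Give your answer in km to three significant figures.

In SI units: d = 20800 m, v = 19000 m/s.
(ρ_i/ρ_t)^0.33 = (1610/1400)^0.33 = 1.047
d^0.77 = 20800^0.77 = 2113
v^0.39 = 19000^0.39 = 46.64
g^-0.25 = 1.24^-0.25 = 0.9476
D = 1.75 × 1.047 × 2113 × 46.64 × 0.9476 = 1.711 × 10^5 m
   = 171.1 km

D ≈ 171 km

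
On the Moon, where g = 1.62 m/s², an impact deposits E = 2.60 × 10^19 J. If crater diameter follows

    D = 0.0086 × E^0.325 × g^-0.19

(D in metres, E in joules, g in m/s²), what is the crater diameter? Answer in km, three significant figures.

E^0.325 = (2.60 × 10^19)^0.325 = 2.041 × 10^6
g^-0.19 = 1.62^-0.19 = 0.9124
D = 0.0086 × 2.041 × 10^6 × 0.9124 = 16015 m
   = 16.01 km

D ≈ 16.0 km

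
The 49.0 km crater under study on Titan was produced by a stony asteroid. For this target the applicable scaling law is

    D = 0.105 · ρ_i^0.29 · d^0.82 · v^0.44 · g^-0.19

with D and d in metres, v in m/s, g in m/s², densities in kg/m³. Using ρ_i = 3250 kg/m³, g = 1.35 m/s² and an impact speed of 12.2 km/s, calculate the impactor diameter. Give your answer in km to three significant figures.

Rearranging for d: d = [D / (0.105 · 3250^0.29 · 12200^0.44 · 1.35^-0.19)]^(1/0.82).
D = 49000 m.
3250^0.29 = 10.43
12200^0.44 = 62.81
1.35^-0.19 = 0.9446
Denominator = 0.105 × 10.43 × 62.81 × 0.9446 = 64.98
D / 64.98 = 49000 / 64.98 = 754.1
d = 754.1^(1/0.82) = 754.1^1.2195 = 3229 m

d ≈ 3.23 km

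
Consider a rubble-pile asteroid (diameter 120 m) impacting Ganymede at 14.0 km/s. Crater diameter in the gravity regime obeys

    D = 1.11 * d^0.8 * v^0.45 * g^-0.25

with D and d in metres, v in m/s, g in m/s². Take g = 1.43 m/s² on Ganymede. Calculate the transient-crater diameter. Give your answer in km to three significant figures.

D ≈ 3.43 km

In SI units: v = 14000 m/s.
d^0.8 = 120^0.8 = 46.06
v^0.45 = 14000^0.45 = 73.41
g^-0.25 = 1.43^-0.25 = 0.9145
D = 1.11 × 46.06 × 73.41 × 0.9145 = 3432 m
   = 3.432 km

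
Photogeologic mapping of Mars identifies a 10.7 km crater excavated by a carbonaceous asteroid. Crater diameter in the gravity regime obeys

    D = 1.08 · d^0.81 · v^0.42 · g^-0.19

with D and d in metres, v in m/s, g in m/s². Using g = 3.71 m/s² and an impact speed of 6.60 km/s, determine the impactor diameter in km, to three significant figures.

Rearranging for d: d = [D / (1.08 · 6600^0.42 · 3.71^-0.19)]^(1/0.81).
D = 10700 m.
6600^0.42 = 40.20
3.71^-0.19 = 0.7795
Denominator = 1.08 × 40.20 × 0.7795 = 33.84
D / 33.84 = 10700 / 33.84 = 316.2
d = 316.2^(1/0.81) = 316.2^1.2346 = 1220 m

d ≈ 1.22 km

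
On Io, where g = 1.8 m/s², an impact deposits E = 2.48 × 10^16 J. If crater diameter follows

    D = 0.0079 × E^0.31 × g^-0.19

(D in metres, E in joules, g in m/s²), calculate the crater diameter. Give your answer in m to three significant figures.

E^0.31 = (2.48 × 10^16)^0.31 = 1.209 × 10^5
g^-0.19 = 1.8^-0.19 = 0.8943
D = 0.0079 × 1.209 × 10^5 × 0.8943 = 854.2 m

D ≈ 854 m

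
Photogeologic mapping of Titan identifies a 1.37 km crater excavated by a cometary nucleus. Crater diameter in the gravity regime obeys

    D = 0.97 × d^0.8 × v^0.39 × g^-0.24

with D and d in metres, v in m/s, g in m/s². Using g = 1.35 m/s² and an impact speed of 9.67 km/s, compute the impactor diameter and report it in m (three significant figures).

d ≈ 108 m

Rearranging for d: d = [D / (0.97 · 9670^0.39 · 1.35^-0.24)]^(1/0.8).
D = 1370 m.
9670^0.39 = 35.84
1.35^-0.24 = 0.9305
Denominator = 0.97 × 35.84 × 0.9305 = 32.35
D / 32.35 = 1370 / 32.35 = 42.35
d = 42.35^(1/0.8) = 42.35^1.25 = 108.0 m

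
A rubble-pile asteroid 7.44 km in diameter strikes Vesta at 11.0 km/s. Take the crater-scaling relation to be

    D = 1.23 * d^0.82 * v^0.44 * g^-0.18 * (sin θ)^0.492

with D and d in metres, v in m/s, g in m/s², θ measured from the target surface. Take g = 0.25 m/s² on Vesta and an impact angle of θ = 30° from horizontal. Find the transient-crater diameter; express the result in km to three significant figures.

In SI units: d = 7440 m, v = 11000 m/s.
d^0.82 = 7440^0.82 = 1495
v^0.44 = 11000^0.44 = 60.01
g^-0.18 = 0.25^-0.18 = 1.283
(sin 30°)^0.492 = 0.5000^0.492 = 0.7110
D = 1.23 × 1495 × 60.01 × 1.283 × 0.7110 = 1.007 × 10^5 m
   = 100.7 km

D ≈ 101 km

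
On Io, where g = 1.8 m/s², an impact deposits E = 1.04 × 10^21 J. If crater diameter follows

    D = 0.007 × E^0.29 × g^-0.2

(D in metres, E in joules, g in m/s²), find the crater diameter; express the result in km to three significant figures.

D ≈ 7.74 km

E^0.29 = (1.04 × 10^21)^0.29 = 1.244 × 10^6
g^-0.2 = 1.8^-0.2 = 0.8891
D = 0.007 × 1.244 × 10^6 × 0.8891 = 7742 m
   = 7.742 km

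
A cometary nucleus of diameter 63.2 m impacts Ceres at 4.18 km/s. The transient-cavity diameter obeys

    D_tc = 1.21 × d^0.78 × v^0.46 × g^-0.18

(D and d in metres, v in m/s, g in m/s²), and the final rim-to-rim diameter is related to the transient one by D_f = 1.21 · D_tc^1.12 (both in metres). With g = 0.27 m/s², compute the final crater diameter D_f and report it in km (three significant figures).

D_f ≈ 5.36 km

v = 4180 m/s.
d^0.78 = 63.2^0.78 = 25.38
v^0.46 = 4180^0.46 = 46.32
g^-0.18 = 0.27^-0.18 = 1.266
D_tc = 1.21 × 25.38 × 46.32 × 1.266 = 1801 m
D_f = 1.21 × (1801)^1.12 = 5357 m
     = 5.357 km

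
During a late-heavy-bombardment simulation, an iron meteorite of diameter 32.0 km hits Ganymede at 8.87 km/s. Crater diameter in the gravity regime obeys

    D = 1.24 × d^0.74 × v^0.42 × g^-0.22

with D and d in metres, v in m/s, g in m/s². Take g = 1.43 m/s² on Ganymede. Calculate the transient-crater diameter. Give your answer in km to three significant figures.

D ≈ 113 km

In SI units: d = 32000 m, v = 8870 m/s.
d^0.74 = 32000^0.74 = 2157
v^0.42 = 8870^0.42 = 45.51
g^-0.22 = 1.43^-0.22 = 0.9243
D = 1.24 × 2157 × 45.51 × 0.9243 = 1.125 × 10^5 m
   = 112.5 km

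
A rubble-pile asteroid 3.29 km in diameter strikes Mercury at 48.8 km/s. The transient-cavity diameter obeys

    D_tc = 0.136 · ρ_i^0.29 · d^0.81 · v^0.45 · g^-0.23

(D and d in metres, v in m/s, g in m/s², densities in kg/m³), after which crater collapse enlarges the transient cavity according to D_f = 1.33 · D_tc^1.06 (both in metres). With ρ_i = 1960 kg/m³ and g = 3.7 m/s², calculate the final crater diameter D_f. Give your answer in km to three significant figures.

D_f ≈ 216 km

In SI: d = 3290 m, v = 48800 m/s.
ρ_i^0.29 = 1960^0.29 = 9.011
d^0.81 = 3290^0.81 = 706.2
v^0.45 = 48800^0.45 = 128.8
g^-0.23 = 3.7^-0.23 = 0.7401
D_tc = 0.136 × 9.011 × 706.2 × 128.8 × 0.7401 = 82500 m
D_f = 1.33 × (82500)^1.06 = 2.164 × 10^5 m
     = 216.4 km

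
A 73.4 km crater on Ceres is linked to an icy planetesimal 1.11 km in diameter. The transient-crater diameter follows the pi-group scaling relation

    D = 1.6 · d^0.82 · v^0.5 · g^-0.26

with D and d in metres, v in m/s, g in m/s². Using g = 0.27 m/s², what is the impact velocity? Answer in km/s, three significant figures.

v ≈ 10.8 km/s

Rearranging for v: v = [D / (1.6 · 1110^0.82 · 0.27^-0.26)]^(1/0.5).
D = 73400 m.
1110^0.82 = 314.2
0.27^-0.26 = 1.406
Denominator = 1.6 × 314.2 × 1.406 = 706.8
D / 706.8 = 73400 / 706.8 = 103.8
v = 103.8^(1/0.5) = 103.8^2 = 10774 m/s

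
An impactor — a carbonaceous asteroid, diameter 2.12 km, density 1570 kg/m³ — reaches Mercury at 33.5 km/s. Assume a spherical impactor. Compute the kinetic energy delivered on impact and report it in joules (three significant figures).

d = 2120 m; v = 33500 m/s.
Mass m = (π/6) ρ d³ = (π/6) × 1570 × (2120)³ = 7.833 × 10^12 kg
E = ½ m v² = 0.5 × 7.833 × 10^12 × (33500)² = 4.395 × 10^21 J

E ≈ 4.40 × 10^21 J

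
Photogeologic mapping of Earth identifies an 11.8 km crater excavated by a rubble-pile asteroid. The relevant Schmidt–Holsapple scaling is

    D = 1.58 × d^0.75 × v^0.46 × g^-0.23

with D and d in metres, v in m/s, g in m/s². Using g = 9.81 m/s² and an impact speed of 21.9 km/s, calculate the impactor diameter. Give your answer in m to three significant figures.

Rearranging for d: d = [D / (1.58 · 21900^0.46 · 9.81^-0.23)]^(1/0.75).
D = 11800 m.
21900^0.46 = 99.22
9.81^-0.23 = 0.5914
Denominator = 1.58 × 99.22 × 0.5914 = 92.71
D / 92.71 = 11800 / 92.71 = 127.3
d = 127.3^(1/0.75) = 127.3^1.3333 = 640.3 m

d ≈ 640 m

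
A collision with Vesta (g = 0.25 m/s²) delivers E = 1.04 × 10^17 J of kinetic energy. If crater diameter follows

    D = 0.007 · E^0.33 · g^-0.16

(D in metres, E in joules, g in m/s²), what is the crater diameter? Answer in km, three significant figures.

E^0.33 = (1.04 × 10^17)^0.33 = 4.127 × 10^5
g^-0.16 = 0.25^-0.16 = 1.248
D = 0.007 × 4.127 × 10^5 × 1.248 = 3605 m
   = 3.605 km

D ≈ 3.61 km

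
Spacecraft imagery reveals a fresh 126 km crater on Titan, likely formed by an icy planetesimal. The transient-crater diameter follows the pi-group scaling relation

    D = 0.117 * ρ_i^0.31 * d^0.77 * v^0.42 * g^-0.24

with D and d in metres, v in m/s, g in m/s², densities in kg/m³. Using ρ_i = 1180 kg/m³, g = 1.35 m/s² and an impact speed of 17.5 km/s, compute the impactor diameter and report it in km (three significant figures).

d ≈ 21.1 km

Rearranging for d: d = [D / (0.117 · 1180^0.31 · 17500^0.42 · 1.35^-0.24)]^(1/0.77).
D = 126000 m.
1180^0.31 = 8.959
17500^0.42 = 60.54
1.35^-0.24 = 0.9305
Denominator = 0.117 × 8.959 × 60.54 × 0.9305 = 59.05
D / 59.05 = 126000 / 59.05 = 2134
d = 2134^(1/0.77) = 2134^1.2987 = 21068 m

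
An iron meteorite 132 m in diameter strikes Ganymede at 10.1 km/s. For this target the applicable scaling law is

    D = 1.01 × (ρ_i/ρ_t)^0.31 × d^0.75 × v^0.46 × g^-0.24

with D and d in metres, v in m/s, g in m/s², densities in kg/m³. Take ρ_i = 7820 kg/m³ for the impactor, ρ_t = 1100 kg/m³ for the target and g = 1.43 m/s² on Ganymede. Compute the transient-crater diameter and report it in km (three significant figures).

In SI units: v = 10100 m/s.
(ρ_i/ρ_t)^0.31 = (7820/1100)^0.31 = 1.837
d^0.75 = 132^0.75 = 38.94
v^0.46 = 10100^0.46 = 69.50
g^-0.24 = 1.43^-0.24 = 0.9177
D = 1.01 × 1.837 × 38.94 × 69.50 × 0.9177 = 4608 m
   = 4.608 km

D ≈ 4.61 km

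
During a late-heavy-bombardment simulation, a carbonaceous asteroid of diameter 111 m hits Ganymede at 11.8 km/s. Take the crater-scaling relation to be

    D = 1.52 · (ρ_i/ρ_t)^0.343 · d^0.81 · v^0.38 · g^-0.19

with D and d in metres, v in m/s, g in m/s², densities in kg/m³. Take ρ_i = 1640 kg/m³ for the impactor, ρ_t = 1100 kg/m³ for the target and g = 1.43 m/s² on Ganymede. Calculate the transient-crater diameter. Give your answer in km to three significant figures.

D ≈ 2.61 km

In SI units: v = 11800 m/s.
(ρ_i/ρ_t)^0.343 = (1640/1100)^0.343 = 1.147
d^0.81 = 111^0.81 = 45.36
v^0.38 = 11800^0.38 = 35.26
g^-0.19 = 1.43^-0.19 = 0.9343
D = 1.52 × 1.147 × 45.36 × 35.26 × 0.9343 = 2605 m
   = 2.605 km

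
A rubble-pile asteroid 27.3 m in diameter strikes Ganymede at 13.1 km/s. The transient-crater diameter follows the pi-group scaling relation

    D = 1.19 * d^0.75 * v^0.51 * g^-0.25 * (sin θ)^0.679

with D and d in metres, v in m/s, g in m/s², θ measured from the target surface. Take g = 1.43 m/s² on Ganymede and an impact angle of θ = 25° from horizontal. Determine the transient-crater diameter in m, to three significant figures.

D ≈ 911 m

In SI units: v = 13100 m/s.
d^0.75 = 27.3^0.75 = 11.94
v^0.51 = 13100^0.51 = 125.8
g^-0.25 = 1.43^-0.25 = 0.9145
(sin 25°)^0.679 = 0.4226^0.679 = 0.5572
D = 1.19 × 11.94 × 125.8 × 0.9145 × 0.5572 = 910.8 m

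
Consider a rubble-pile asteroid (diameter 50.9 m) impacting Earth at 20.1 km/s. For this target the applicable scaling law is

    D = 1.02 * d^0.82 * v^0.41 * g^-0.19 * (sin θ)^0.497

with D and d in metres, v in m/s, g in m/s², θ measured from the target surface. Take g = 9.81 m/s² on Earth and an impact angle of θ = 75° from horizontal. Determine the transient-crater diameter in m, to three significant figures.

D ≈ 947 m

In SI units: v = 20100 m/s.
d^0.82 = 50.9^0.82 = 25.09
v^0.41 = 20100^0.41 = 58.12
g^-0.19 = 9.81^-0.19 = 0.6480
(sin 75°)^0.497 = 0.9659^0.497 = 0.9829
D = 1.02 × 25.09 × 58.12 × 0.6480 × 0.9829 = 947.4 m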